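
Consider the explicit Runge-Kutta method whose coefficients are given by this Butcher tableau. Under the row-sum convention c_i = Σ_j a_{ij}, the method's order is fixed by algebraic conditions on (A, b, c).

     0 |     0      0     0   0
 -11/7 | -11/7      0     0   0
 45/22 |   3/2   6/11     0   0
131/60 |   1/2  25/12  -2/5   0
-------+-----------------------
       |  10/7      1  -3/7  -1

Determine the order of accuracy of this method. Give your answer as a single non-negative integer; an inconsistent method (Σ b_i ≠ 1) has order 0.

b = (10/7, 1, -3/7, -1)
c = (0, -11/7, 45/22, 131/60)
Ac = (0, 0, -6/7, -3781/924)
Σ b_i: 10/7·1 + 1·1 + (-3/7)·1 + (-1)·1 = 1 ✓
b·c: 1·(-11/7) + (-3/7)·45/22 + (-1)·131/60 = -21397/4620 ≠ 1/2 ⇒ order 1.

1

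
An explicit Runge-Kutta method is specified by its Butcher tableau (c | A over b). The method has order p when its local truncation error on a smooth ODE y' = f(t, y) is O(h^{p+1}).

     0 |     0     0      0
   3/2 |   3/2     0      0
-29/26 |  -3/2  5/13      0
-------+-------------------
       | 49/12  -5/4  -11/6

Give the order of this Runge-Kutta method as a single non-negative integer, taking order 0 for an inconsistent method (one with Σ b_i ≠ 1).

1

b = (49/12, -5/4, -11/6)
c = (0, 3/2, -29/26)
Ac = (0, 0, 15/26)
Σ b_i: 49/12·1 + (-5/4)·1 + (-11/6)·1 = 1 ✓
b·c: (-5/4)·3/2 + (-11/6)·(-29/26) = 53/312 ≠ 1/2 ⇒ order 1.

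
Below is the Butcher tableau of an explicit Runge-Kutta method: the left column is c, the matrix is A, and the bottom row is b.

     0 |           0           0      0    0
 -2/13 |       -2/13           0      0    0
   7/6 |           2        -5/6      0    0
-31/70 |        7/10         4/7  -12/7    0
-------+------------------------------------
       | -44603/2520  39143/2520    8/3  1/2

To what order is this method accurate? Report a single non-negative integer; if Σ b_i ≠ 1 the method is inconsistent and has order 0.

2

b = (-44603/2520, 39143/2520, 8/3, 1/2)
c = (0, -2/13, 7/6, -31/70)
Ac = (0, 0, 5/39, -190/91)
Σ b_i: (-44603/2520)·1 + 39143/2520·1 + 8/3·1 + 1/2·1 = 1 ✓
b·c: 39143/2520·(-2/13) + 8/3·7/6 + 1/2·(-31/70) = 1/2 ✓
b·c²: 39143/2520·4/169 + 8/3·49/36 + 1/2·961/4900 = 14087131/3439800 ≠ 1/3 ⇒ order 2.
b·Ac: 8/3·5/39 + 1/2·(-190/91) = -575/819 ≠ 1/6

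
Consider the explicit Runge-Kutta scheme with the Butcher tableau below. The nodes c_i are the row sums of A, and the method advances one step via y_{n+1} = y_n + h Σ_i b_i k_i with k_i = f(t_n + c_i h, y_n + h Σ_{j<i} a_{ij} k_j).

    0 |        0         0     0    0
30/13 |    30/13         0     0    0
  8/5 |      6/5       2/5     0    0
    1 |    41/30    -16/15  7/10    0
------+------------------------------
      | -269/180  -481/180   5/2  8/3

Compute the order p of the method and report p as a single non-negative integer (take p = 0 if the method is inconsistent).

2

b = (-269/180, -481/180, 5/2, 8/3)
c = (0, 30/13, 8/5, 1)
Ac = (0, 0, 12/13, -436/325)
Σ b_i: (-269/180)·1 + (-481/180)·1 + 5/2·1 + 8/3·1 = 1 ✓
b·c: (-481/180)·30/13 + 5/2·8/5 + 8/3·1 = 1/2 ✓
b·c²: (-481/180)·900/169 + 5/2·64/25 + 8/3·1 = -1007/195 ≠ 1/3 ⇒ order 2.
b·Ac: 5/2·12/13 + 8/3·(-436/325) = -1238/975 ≠ 1/6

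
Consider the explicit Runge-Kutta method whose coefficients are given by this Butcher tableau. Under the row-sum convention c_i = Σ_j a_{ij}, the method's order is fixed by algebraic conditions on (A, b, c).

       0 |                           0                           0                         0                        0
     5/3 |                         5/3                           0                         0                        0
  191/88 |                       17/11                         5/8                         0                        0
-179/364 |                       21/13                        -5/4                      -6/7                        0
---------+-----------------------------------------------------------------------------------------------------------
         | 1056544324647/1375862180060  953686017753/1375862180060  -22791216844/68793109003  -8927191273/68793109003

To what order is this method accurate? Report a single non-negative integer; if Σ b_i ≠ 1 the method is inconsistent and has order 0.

3

b = (1056544324647/1375862180060, 953686017753/1375862180060, -22791216844/68793109003, -8927191273/68793109003)
c = (0, 5/3, 191/88, -179/364)
Ac = (0, 0, 25/24, -911/231)
Σ b_i: 1056544324647/1375862180060·1 + 953686017753/1375862180060·1 + (-22791216844/68793109003)·1 + (-8927191273/68793109003)·1 = 1 ✓
b·c: 953686017753/1375862180060·5/3 + (-22791216844/68793109003)·191/88 + (-8927191273/68793109003)·(-179/364) = 1/2 ✓
b·c²: 953686017753/1375862180060·25/9 + (-22791216844/68793109003)·36481/7744 + (-8927191273/68793109003)·32041/132496 = 1/3 ✓
b·Ac: (-22791216844/68793109003)·25/24 + (-8927191273/68793109003)·(-911/231) = 1/6 ✓
b·c³: 953686017753/1375862180060·125/27 + (-22791216844/68793109003)·6967871/681472 + (-8927191273/68793109003)·(-5735339/48228544) = -12929015289366733/79328911233027456 ≠ 1/4 ⇒ order 3.
b·(c∘Ac): (-22791216844/68793109003)·4775/2112 + (-8927191273/68793109003)·163069/84084 = -1101463357513/1100689744048 ≠ 1/8
b·Ac²: (-22791216844/68793109003)·125/72 + (-8927191273/68793109003)·(-1831987/243936) = 87044389937863/217936569321504 ≠ 1/12
b·A²c: (-8927191273/68793109003)·(-25/28) = 31882825975/275172436012 ≠ 1/24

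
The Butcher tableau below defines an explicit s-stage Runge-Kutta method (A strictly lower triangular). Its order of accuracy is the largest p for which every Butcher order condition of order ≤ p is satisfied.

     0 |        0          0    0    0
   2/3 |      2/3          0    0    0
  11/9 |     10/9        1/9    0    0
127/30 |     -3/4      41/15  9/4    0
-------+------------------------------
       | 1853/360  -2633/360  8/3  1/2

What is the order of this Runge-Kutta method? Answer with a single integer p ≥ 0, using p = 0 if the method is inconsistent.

2

b = (1853/360, -2633/360, 8/3, 1/2)
c = (0, 2/3, 11/9, 127/30)
Ac = (0, 0, 2/27, 823/180)
Σ b_i: 1853/360·1 + (-2633/360)·1 + 8/3·1 + 1/2·1 = 1 ✓
b·c: (-2633/360)·2/3 + 8/3·11/9 + 1/2·127/30 = 1/2 ✓
b·c²: (-2633/360)·4/9 + 8/3·121/81 + 1/2·16129/900 = 471103/48600 ≠ 1/3 ⇒ order 2.
b·Ac: 8/3·2/27 + 1/2·823/180 = 8047/3240 ≠ 1/6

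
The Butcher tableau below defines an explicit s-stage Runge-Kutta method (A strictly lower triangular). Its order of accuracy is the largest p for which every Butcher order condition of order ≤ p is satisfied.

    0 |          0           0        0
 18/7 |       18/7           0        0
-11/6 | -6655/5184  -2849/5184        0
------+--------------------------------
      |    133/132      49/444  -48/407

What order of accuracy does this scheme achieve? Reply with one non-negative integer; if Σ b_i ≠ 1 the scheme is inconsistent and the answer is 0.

3

b = (133/132, 49/444, -48/407)
c = (0, 18/7, -11/6)
Ac = (0, 0, -407/288)
Σ b_i: 133/132·1 + 49/444·1 + (-48/407)·1 = 1 ✓
b·c: 49/444·18/7 + (-48/407)·(-11/6) = 1/2 ✓
b·c²: 49/444·324/49 + (-48/407)·121/36 = 1/3 ✓
b·Ac: (-48/407)·(-407/288) = 1/6 ✓; 3 stages ⇒ order 3.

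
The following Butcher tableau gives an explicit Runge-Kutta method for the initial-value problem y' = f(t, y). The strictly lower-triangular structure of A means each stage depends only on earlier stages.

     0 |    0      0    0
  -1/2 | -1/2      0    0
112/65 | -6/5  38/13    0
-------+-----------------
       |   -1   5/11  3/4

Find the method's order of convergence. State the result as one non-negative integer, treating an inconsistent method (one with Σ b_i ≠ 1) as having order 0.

b = (-1, 5/11, 3/4)
c = (0, -1/2, 112/65)
Ac = (0, 0, -19/13)
Σ b_i: (-1)·1 + 5/11·1 + 3/4·1 = 9/44 ≠ 1 ⇒ order 0.

0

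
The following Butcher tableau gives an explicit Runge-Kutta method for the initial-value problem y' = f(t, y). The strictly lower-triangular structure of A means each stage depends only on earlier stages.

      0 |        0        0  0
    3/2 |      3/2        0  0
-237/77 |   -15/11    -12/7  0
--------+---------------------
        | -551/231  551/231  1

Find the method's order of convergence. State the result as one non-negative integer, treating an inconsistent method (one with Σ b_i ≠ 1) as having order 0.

2

b = (-551/231, 551/231, 1)
c = (0, 3/2, -237/77)
Ac = (0, 0, -18/7)
Σ b_i: (-551/231)·1 + 551/231·1 + 1·1 = 1 ✓
b·c: 551/231·3/2 + 1·(-237/77) = 1/2 ✓
b·c²: 551/231·9/4 + 1·56169/5929 = 351957/23716 ≠ 1/3 ⇒ order 2.
b·Ac: 1·(-18/7) = -18/7 ≠ 1/6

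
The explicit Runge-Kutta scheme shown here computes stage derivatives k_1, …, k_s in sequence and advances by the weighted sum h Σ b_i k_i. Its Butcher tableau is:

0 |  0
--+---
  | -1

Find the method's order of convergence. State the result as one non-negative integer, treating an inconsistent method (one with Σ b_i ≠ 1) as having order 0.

b = (-1)
c = (0)
Σ b_i: (-1)·1 = -1 ≠ 1 ⇒ order 0.

0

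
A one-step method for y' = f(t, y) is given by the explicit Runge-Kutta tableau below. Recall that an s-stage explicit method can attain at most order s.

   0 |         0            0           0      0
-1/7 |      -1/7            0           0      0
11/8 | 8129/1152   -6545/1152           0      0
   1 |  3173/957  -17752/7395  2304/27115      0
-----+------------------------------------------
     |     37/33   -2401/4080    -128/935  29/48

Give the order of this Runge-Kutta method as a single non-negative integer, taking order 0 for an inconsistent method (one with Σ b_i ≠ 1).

b = (37/33, -2401/4080, -128/935, 29/48)
c = (0, -1/7, 11/8, 1)
Ac = (0, 0, 935/1152, 40/87)
Σ b_i: 37/33·1 + (-2401/4080)·1 + (-128/935)·1 + 29/48·1 = 1 ✓
b·c: (-2401/4080)·(-1/7) + (-128/935)·11/8 + 29/48·1 = 1/2 ✓
b·c²: (-2401/4080)·1/49 + (-128/935)·121/64 + 29/48·1 = 1/3 ✓
b·Ac: (-128/935)·935/1152 + 29/48·40/87 = 1/6 ✓
b·c³: (-2401/4080)·(-1/343) + (-128/935)·1331/512 + 29/48·1 = 1/4 ✓
b·(c∘Ac): (-128/935)·10285/9216 + 29/48·40/87 = 1/8 ✓
b·Ac²: (-128/935)·(-935/8064) + 29/48·68/609 = 1/12 ✓
b·A²c: 29/48·2/29 = 1/24 ✓; 4 stages ⇒ order 4.

4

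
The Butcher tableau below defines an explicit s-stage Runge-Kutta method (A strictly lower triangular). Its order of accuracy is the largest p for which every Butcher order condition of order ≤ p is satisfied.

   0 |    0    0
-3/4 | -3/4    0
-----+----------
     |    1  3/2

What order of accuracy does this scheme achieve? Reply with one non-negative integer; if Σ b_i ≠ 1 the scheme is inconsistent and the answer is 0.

b = (1, 3/2)
c = (0, -3/4)
Σ b_i: 1·1 + 3/2·1 = 5/2 ≠ 1 ⇒ order 0.

0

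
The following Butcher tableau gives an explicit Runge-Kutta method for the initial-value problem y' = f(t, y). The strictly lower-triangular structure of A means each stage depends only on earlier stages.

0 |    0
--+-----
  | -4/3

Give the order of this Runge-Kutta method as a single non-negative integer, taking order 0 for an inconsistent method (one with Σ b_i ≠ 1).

b = (-4/3)
c = (0)
Σ b_i: (-4/3)·1 = -4/3 ≠ 1 ⇒ order 0.

0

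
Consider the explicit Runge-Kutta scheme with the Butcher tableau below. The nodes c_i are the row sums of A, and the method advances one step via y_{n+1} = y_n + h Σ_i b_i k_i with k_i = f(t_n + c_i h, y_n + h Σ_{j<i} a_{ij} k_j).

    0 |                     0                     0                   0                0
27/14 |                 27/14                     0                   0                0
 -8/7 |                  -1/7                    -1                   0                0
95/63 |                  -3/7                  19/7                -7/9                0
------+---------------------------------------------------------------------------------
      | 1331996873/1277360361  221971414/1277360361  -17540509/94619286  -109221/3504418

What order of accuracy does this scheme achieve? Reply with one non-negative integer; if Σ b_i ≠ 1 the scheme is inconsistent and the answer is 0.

3

b = (1331996873/1277360361, 221971414/1277360361, -17540509/94619286, -109221/3504418)
c = (0, 27/14, -8/7, 95/63)
Ac = (0, 0, -27/14, 5401/882)
Σ b_i: 1331996873/1277360361·1 + 221971414/1277360361·1 + (-17540509/94619286)·1 + (-109221/3504418)·1 = 1 ✓
b·c: 221971414/1277360361·27/14 + (-17540509/94619286)·(-8/7) + (-109221/3504418)·95/63 = 1/2 ✓
b·c²: 221971414/1277360361·729/196 + (-17540509/94619286)·64/49 + (-109221/3504418)·9025/3969 = 1/3 ✓
b·Ac: (-17540509/94619286)·(-27/14) + (-109221/3504418)·5401/882 = 1/6 ✓
b·c³: 221971414/1277360361·19683/2744 + (-17540509/94619286)·(-512/343) + (-109221/3504418)·857375/250047 = 118200235903/83454210252 ≠ 1/4 ⇒ order 3.
b·(c∘Ac): (-17540509/94619286)·108/49 + (-109221/3504418)·513095/55566 = -922479577/1324670004 ≠ 1/8
b·Ac²: (-17540509/94619286)·(-729/196) + (-109221/3504418)·112115/12348 = 59833651/147185556 ≠ 1/12
b·A²c: (-109221/3504418)·3/2 = -327663/7008836 ≠ 1/24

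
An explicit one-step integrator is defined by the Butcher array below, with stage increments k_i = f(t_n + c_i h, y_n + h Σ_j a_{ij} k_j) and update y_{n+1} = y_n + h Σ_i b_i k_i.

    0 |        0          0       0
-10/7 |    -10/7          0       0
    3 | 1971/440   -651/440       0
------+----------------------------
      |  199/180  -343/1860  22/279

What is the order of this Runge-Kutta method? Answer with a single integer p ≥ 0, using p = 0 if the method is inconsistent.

b = (199/180, -343/1860, 22/279)
c = (0, -10/7, 3)
Ac = (0, 0, 93/44)
Σ b_i: 199/180·1 + (-343/1860)·1 + 22/279·1 = 1 ✓
b·c: (-343/1860)·(-10/7) + 22/279·3 = 1/2 ✓
b·c²: (-343/1860)·100/49 + 22/279·9 = 1/3 ✓
b·Ac: 22/279·93/44 = 1/6 ✓; 3 stages ⇒ order 3.

3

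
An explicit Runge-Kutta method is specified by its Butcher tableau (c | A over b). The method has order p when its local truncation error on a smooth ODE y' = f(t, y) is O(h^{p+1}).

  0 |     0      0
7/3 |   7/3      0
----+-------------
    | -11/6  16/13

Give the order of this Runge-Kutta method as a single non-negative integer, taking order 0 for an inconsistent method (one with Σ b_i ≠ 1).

0

b = (-11/6, 16/13)
c = (0, 7/3)
Σ b_i: (-11/6)·1 + 16/13·1 = -47/78 ≠ 1 ⇒ order 0.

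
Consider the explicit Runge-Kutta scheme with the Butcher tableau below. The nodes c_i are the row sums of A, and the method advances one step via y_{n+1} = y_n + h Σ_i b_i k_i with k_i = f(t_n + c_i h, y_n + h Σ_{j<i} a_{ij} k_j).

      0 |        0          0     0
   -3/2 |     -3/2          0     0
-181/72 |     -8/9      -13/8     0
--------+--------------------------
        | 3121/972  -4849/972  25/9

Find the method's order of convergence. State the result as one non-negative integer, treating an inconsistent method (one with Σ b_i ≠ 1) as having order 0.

b = (3121/972, -4849/972, 25/9)
c = (0, -3/2, -181/72)
Ac = (0, 0, 39/16)
Σ b_i: 3121/972·1 + (-4849/972)·1 + 25/9·1 = 1 ✓
b·c: (-4849/972)·(-3/2) + 25/9·(-181/72) = 1/2 ✓
b·c²: (-4849/972)·9/4 + 25/9·32761/5184 = 295333/46656 ≠ 1/3 ⇒ order 2.
b·Ac: 25/9·39/16 = 325/48 ≠ 1/6

2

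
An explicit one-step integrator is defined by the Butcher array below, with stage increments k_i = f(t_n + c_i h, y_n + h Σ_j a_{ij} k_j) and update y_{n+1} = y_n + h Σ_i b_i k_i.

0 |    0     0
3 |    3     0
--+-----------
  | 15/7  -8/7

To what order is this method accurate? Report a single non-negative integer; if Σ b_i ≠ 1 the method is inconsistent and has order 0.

1

b = (15/7, -8/7)
c = (0, 3)
Σ b_i: 15/7·1 + (-8/7)·1 = 1 ✓
b·c: (-8/7)·3 = -24/7 ≠ 1/2 ⇒ order 1.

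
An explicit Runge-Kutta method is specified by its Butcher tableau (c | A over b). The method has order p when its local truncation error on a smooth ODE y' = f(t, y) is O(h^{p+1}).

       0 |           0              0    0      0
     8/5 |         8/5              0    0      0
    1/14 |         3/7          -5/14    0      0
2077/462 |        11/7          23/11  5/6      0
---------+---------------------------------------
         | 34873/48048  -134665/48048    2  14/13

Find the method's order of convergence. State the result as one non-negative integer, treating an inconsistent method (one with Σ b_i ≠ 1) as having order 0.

b = (34873/48048, -134665/48048, 2, 14/13)
c = (0, 8/5, 1/14, 2077/462)
Ac = (0, 0, -4/7, 15731/4620)
Σ b_i: 34873/48048·1 + (-134665/48048)·1 + 2·1 + 14/13·1 = 1 ✓
b·c: (-134665/48048)·8/5 + 2·1/14 + 14/13·2077/462 = 1/2 ✓
b·c²: (-134665/48048)·64/25 + 2·1/196 + 14/13·4313929/213444 = 50643058/3468465 ≠ 1/3 ⇒ order 2.
b·Ac: 2·(-4/7) + 14/13·15731/4620 = 75797/30030 ≠ 1/6

2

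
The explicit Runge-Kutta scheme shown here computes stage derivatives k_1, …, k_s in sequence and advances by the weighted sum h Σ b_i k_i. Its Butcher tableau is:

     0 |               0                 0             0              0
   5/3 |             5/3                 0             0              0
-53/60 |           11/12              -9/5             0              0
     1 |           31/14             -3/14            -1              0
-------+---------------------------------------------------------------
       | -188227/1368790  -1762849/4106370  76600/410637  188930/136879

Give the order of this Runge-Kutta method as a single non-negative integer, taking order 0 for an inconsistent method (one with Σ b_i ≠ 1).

3

b = (-188227/1368790, -1762849/4106370, 76600/410637, 188930/136879)
c = (0, 5/3, -53/60, 1)
Ac = (0, 0, -3, 221/420)
Σ b_i: (-188227/1368790)·1 + (-1762849/4106370)·1 + 76600/410637·1 + 188930/136879·1 = 1 ✓
b·c: (-1762849/4106370)·5/3 + 76600/410637·(-53/60) + 188930/136879·1 = 1/2 ✓
b·c²: (-1762849/4106370)·25/9 + 76600/410637·2809/3600 + 188930/136879·1 = 1/3 ✓
b·Ac: 76600/410637·(-3) + 188930/136879·221/420 = 1/6 ✓
b·c³: (-1762849/4106370)·125/27 + 76600/410637·(-148877/216000) + 188930/136879·1 = -36256799/49276440 ≠ 1/4 ⇒ order 3.
b·(c∘Ac): 76600/410637·53/20 + 188930/136879·221/420 = 334153/273758 ≠ 1/8
b·Ac²: 76600/410637·(-5) + 188930/136879·(-34663/25200) = -139515437/49276440 ≠ 1/12
b·A²c: 188930/136879·3 = 566790/136879 ≠ 1/24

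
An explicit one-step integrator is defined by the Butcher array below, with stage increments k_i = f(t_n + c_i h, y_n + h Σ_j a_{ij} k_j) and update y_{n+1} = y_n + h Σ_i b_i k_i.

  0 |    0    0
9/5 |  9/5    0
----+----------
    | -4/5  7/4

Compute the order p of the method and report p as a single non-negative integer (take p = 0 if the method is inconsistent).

0

b = (-4/5, 7/4)
c = (0, 9/5)
Σ b_i: (-4/5)·1 + 7/4·1 = 19/20 ≠ 1 ⇒ order 0.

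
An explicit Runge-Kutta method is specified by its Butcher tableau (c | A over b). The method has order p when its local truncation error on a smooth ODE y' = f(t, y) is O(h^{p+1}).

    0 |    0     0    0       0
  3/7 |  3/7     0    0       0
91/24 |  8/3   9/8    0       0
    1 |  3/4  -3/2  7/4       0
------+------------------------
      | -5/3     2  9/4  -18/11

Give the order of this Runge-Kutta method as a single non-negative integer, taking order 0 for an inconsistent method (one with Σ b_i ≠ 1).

b = (-5/3, 2, 9/4, -18/11)
c = (0, 3/7, 91/24, 1)
Ac = (0, 0, 27/56, 4027/672)
Σ b_i: (-5/3)·1 + 2·1 + 9/4·1 + (-18/11)·1 = 125/132 ≠ 1 ⇒ order 0.

0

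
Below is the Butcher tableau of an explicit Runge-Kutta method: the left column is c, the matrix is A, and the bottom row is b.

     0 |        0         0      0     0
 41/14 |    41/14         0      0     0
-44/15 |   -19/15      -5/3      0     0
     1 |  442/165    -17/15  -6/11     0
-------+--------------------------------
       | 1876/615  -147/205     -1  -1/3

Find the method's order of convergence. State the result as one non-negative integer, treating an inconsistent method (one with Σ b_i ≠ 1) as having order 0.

2

b = (1876/615, -147/205, -1, -1/3)
c = (0, 41/14, -44/15, 1)
Ac = (0, 0, -205/42, -361/210)
Σ b_i: 1876/615·1 + (-147/205)·1 + (-1)·1 + (-1/3)·1 = 1 ✓
b·c: (-147/205)·41/14 + (-1)·(-44/15) + (-1/3)·1 = 1/2 ✓
b·c²: (-147/205)·1681/196 + (-1)·1936/225 + (-1/3)·1 = -13579/900 ≠ 1/3 ⇒ order 2.
b·Ac: (-1)·(-205/42) + (-1/3)·(-361/210) = 1718/315 ≠ 1/6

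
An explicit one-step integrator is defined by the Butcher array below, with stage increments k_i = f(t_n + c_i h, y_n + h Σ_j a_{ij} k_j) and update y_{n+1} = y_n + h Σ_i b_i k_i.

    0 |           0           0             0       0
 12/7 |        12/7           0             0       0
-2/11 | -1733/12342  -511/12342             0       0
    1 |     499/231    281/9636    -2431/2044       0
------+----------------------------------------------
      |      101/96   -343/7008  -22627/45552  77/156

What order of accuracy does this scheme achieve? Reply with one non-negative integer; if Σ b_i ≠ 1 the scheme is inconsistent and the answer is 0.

b = (101/96, -343/7008, -22627/45552, 77/156)
c = (0, 12/7, -2/11, 1)
Ac = (0, 0, -146/2057, 41/154)
Σ b_i: 101/96·1 + (-343/7008)·1 + (-22627/45552)·1 + 77/156·1 = 1 ✓
b·c: (-343/7008)·12/7 + (-22627/45552)·(-2/11) + 77/156·1 = 1/2 ✓
b·c²: (-343/7008)·144/49 + (-22627/45552)·4/121 + 77/156·1 = 1/3 ✓
b·Ac: (-22627/45552)·(-146/2057) + 77/156·41/154 = 1/6 ✓
b·c³: (-343/7008)·1728/343 + (-22627/45552)·(-8/1331) + 77/156·1 = 1/4 ✓
b·(c∘Ac): (-22627/45552)·292/22627 + 77/156·41/154 = 1/8 ✓
b·Ac²: (-22627/45552)·(-1752/14399) + 77/156·25/539 = 1/12 ✓
b·A²c: 77/156·13/154 = 1/24 ✓; 4 stages ⇒ order 4.

4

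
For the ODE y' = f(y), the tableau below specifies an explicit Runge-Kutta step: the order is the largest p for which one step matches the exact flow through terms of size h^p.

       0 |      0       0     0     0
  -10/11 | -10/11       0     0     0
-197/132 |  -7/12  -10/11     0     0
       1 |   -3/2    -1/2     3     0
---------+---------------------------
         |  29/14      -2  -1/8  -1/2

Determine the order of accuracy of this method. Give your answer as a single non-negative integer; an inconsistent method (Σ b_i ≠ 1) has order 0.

b = (29/14, -2, -1/8, -1/2)
c = (0, -10/11, -197/132, 1)
Ac = (0, 0, 100/121, -177/44)
Σ b_i: 29/14·1 + (-2)·1 + (-1/8)·1 + (-1/2)·1 = -31/56 ≠ 1 ⇒ order 0.

0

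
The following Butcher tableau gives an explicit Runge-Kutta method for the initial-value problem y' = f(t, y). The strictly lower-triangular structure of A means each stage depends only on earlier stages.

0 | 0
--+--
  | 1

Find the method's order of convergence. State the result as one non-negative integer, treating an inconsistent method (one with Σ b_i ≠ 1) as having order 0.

1

b = (1)
c = (0)
Σ b_i: 1·1 = 1 ✓; 1 stage ⇒ order 1.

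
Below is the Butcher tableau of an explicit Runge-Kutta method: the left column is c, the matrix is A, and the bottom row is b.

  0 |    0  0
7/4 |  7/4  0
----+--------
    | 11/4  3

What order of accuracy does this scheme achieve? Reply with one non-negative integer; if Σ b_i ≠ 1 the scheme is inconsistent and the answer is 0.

0

b = (11/4, 3)
c = (0, 7/4)
Σ b_i: 11/4·1 + 3·1 = 23/4 ≠ 1 ⇒ order 0.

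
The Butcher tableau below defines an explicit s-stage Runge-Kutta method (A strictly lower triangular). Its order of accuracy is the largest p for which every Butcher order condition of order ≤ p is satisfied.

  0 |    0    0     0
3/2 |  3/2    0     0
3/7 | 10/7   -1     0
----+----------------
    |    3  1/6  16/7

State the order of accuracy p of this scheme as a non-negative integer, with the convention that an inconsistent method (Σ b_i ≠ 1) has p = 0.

0

b = (3, 1/6, 16/7)
c = (0, 3/2, 3/7)
Ac = (0, 0, -3/2)
Σ b_i: 3·1 + 1/6·1 + 16/7·1 = 229/42 ≠ 1 ⇒ order 0.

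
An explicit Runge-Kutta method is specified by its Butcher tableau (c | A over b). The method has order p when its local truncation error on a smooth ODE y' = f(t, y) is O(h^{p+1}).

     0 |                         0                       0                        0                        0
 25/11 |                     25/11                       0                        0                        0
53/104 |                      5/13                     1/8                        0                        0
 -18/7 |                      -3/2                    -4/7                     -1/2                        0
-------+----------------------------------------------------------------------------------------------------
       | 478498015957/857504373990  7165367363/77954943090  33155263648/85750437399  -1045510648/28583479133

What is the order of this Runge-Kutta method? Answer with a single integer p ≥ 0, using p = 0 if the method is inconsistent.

b = (478498015957/857504373990, 7165367363/77954943090, 33155263648/85750437399, -1045510648/28583479133)
c = (0, 25/11, 53/104, -18/7)
Ac = (0, 0, 25/88, -24881/16016)
Σ b_i: 478498015957/857504373990·1 + 7165367363/77954943090·1 + 33155263648/85750437399·1 + (-1045510648/28583479133)·1 = 1 ✓
b·c: 7165367363/77954943090·25/11 + 33155263648/85750437399·53/104 + (-1045510648/28583479133)·(-18/7) = 1/2 ✓
b·c²: 7165367363/77954943090·625/121 + 33155263648/85750437399·2809/10816 + (-1045510648/28583479133)·324/49 = 1/3 ✓
b·Ac: 33155263648/85750437399·25/88 + (-1045510648/28583479133)·(-24881/16016) = 1/6 ✓
b·c³: 7165367363/77954943090·15625/1331 + 33155263648/85750437399·148877/1124864 + (-1045510648/28583479133)·(-5832/343) = 114587853245545/65399000256304 ≠ 1/4 ⇒ order 3.
b·(c∘Ac): 33155263648/85750437399·1325/9152 + (-1045510648/28583479133)·223929/56056 = -170048969837/1886509622778 ≠ 1/8
b·Ac²: 33155263648/85750437399·625/968 + (-1045510648/28583479133)·(-56459223/18322304) = 71093022655939/196197000768912 ≠ 1/12
b·A²c: (-1045510648/28583479133)·(-25/176) = 3267220775/628836540926 ≠ 1/24

3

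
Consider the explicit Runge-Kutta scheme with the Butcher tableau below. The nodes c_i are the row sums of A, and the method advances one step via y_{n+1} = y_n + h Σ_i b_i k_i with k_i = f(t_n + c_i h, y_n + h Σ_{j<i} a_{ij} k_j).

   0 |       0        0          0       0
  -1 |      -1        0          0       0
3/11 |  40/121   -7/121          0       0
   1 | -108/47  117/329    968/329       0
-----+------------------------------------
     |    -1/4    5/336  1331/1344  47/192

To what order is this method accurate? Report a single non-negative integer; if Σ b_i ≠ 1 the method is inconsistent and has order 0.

b = (-1/4, 5/336, 1331/1344, 47/192)
c = (0, -1, 3/11, 1)
Ac = (0, 0, 7/121, 21/47)
Σ b_i: (-1/4)·1 + 5/336·1 + 1331/1344·1 + 47/192·1 = 1 ✓
b·c: 5/336·(-1) + 1331/1344·3/11 + 47/192·1 = 1/2 ✓
b·c²: 5/336·1 + 1331/1344·9/121 + 47/192·1 = 1/3 ✓
b·Ac: 1331/1344·7/121 + 47/192·21/47 = 1/6 ✓
b·c³: 5/336·(-1) + 1331/1344·27/1331 + 47/192·1 = 1/4 ✓
b·(c∘Ac): 1331/1344·21/1331 + 47/192·21/47 = 1/8 ✓
b·Ac²: 1331/1344·(-7/121) + 47/192·27/47 = 1/12 ✓
b·A²c: 47/192·8/47 = 1/24 ✓; 4 stages ⇒ order 4.

4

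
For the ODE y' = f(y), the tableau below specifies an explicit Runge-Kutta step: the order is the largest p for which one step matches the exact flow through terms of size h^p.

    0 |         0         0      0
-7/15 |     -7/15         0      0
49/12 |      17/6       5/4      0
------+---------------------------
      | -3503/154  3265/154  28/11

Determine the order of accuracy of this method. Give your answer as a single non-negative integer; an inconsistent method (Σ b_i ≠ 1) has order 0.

2

b = (-3503/154, 3265/154, 28/11)
c = (0, -7/15, 49/12)
Ac = (0, 0, -7/12)
Σ b_i: (-3503/154)·1 + 3265/154·1 + 28/11·1 = 1 ✓
b·c: 3265/154·(-7/15) + 28/11·49/12 = 1/2 ✓
b·c²: 3265/154·49/225 + 28/11·2401/144 = 10353/220 ≠ 1/3 ⇒ order 2.
b·Ac: 28/11·(-7/12) = -49/33 ≠ 1/6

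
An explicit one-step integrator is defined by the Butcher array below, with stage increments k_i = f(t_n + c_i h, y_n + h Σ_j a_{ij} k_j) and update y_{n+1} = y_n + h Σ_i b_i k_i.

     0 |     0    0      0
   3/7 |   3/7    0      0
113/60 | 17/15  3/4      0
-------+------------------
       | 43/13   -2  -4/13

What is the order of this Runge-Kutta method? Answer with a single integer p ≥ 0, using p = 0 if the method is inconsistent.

1

b = (43/13, -2, -4/13)
c = (0, 3/7, 113/60)
Ac = (0, 0, 9/28)
Σ b_i: 43/13·1 + (-2)·1 + (-4/13)·1 = 1 ✓
b·c: (-2)·3/7 + (-4/13)·113/60 = -1961/1365 ≠ 1/2 ⇒ order 1.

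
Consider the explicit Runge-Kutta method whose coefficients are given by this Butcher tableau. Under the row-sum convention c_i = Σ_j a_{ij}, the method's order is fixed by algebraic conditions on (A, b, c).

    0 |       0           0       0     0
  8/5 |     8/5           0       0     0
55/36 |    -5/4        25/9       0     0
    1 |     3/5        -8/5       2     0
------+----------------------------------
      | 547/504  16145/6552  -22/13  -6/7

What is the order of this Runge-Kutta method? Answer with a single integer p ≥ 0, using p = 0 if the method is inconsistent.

2

b = (547/504, 16145/6552, -22/13, -6/7)
c = (0, 8/5, 55/36, 1)
Ac = (0, 0, 40/9, 223/450)
Σ b_i: 547/504·1 + 16145/6552·1 + (-22/13)·1 + (-6/7)·1 = 1 ✓
b·c: 16145/6552·8/5 + (-22/13)·55/36 + (-6/7)·1 = 1/2 ✓
b·c²: 16145/6552·64/25 + (-22/13)·3025/1296 + (-6/7)·1 = 34043/22680 ≠ 1/3 ⇒ order 2.
b·Ac: (-22/13)·40/9 + (-6/7)·223/450 = -162697/20475 ≠ 1/6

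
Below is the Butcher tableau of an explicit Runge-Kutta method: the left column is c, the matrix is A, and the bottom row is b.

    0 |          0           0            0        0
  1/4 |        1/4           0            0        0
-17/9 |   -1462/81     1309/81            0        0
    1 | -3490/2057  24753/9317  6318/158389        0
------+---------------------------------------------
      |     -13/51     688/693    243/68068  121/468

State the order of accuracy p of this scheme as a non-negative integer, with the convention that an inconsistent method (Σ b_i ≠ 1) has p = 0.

4

b = (-13/51, 688/693, 243/68068, 121/468)
c = (0, 1/4, -17/9, 1)
Ac = (0, 0, 1309/324, 285/484)
Σ b_i: (-13/51)·1 + 688/693·1 + 243/68068·1 + 121/468·1 = 1 ✓
b·c: 688/693·1/4 + 243/68068·(-17/9) + 121/468·1 = 1/2 ✓
b·c²: 688/693·1/16 + 243/68068·289/81 + 121/468·1 = 1/3 ✓
b·Ac: 243/68068·1309/324 + 121/468·285/484 = 1/6 ✓
b·c³: 688/693·1/64 + 243/68068·(-4913/729) + 121/468·1 = 1/4 ✓
b·(c∘Ac): 243/68068·(-22253/2916) + 121/468·285/484 = 1/8 ✓
b·Ac²: 243/68068·1309/1296 + 121/468·597/1936 = 1/12 ✓
b·A²c: 121/468·39/242 = 1/24 ✓; 4 stages ⇒ order 4.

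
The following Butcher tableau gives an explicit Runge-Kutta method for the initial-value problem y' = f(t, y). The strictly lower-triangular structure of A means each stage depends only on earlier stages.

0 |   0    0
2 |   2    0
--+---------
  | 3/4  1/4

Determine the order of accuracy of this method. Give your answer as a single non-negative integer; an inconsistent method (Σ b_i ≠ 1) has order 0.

2

b = (3/4, 1/4)
c = (0, 2)
Σ b_i: 3/4·1 + 1/4·1 = 1 ✓
b·c: 1/4·2 = 1/2 ✓; 2 stages ⇒ order 2.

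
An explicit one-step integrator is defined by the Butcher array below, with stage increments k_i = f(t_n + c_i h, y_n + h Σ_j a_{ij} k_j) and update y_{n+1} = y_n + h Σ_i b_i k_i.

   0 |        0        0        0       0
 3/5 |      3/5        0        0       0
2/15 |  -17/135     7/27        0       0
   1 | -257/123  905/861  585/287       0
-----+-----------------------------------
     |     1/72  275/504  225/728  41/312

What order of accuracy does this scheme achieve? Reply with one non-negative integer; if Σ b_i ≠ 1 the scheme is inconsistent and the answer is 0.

4

b = (1/72, 275/504, 225/728, 41/312)
c = (0, 3/5, 2/15, 1)
Ac = (0, 0, 7/45, 37/41)
Σ b_i: 1/72·1 + 275/504·1 + 225/728·1 + 41/312·1 = 1 ✓
b·c: 275/504·3/5 + 225/728·2/15 + 41/312·1 = 1/2 ✓
b·c²: 275/504·9/25 + 225/728·4/225 + 41/312·1 = 1/3 ✓
b·Ac: 225/728·7/45 + 41/312·37/41 = 1/6 ✓
b·c³: 275/504·27/125 + 225/728·8/3375 + 41/312·1 = 1/4 ✓
b·(c∘Ac): 225/728·14/675 + 41/312·37/41 = 1/8 ✓
b·Ac²: 225/728·7/75 + 41/312·17/41 = 1/12 ✓
b·A²c: 41/312·13/41 = 1/24 ✓; 4 stages ⇒ order 4.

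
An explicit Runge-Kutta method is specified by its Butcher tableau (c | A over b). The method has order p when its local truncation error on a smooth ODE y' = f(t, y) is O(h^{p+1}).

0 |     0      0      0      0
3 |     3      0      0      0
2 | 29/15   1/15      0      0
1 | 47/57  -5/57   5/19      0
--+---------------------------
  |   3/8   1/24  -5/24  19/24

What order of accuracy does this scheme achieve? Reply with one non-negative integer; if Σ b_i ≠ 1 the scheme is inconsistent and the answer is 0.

4

b = (3/8, 1/24, -5/24, 19/24)
c = (0, 3, 2, 1)
Ac = (0, 0, 1/5, 5/19)
Σ b_i: 3/8·1 + 1/24·1 + (-5/24)·1 + 19/24·1 = 1 ✓
b·c: 1/24·3 + (-5/24)·2 + 19/24·1 = 1/2 ✓
b·c²: 1/24·9 + (-5/24)·4 + 19/24·1 = 1/3 ✓
b·Ac: (-5/24)·1/5 + 19/24·5/19 = 1/6 ✓
b·c³: 1/24·27 + (-5/24)·8 + 19/24·1 = 1/4 ✓
b·(c∘Ac): (-5/24)·2/5 + 19/24·5/19 = 1/8 ✓
b·Ac²: (-5/24)·3/5 + 19/24·5/19 = 1/12 ✓
b·A²c: 19/24·1/19 = 1/24 ✓; 4 stages ⇒ order 4.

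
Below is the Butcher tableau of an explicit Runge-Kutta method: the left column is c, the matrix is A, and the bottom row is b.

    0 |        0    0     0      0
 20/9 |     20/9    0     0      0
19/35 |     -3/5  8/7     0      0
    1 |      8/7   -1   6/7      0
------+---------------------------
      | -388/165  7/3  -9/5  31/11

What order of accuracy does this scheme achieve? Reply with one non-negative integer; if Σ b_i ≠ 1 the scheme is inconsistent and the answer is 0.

1

b = (-388/165, 7/3, -9/5, 31/11)
c = (0, 20/9, 19/35, 1)
Ac = (0, 0, 160/63, -3874/2205)
Σ b_i: (-388/165)·1 + 7/3·1 + (-9/5)·1 + 31/11·1 = 1 ✓
b·c: 7/3·20/9 + (-9/5)·19/35 + 31/11·1 = 365188/51975 ≠ 1/2 ⇒ order 1.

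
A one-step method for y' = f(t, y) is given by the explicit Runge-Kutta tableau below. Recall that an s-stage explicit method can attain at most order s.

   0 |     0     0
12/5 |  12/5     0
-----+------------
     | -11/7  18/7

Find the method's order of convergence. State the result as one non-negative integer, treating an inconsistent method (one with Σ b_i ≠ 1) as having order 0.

1

b = (-11/7, 18/7)
c = (0, 12/5)
Σ b_i: (-11/7)·1 + 18/7·1 = 1 ✓
b·c: 18/7·12/5 = 216/35 ≠ 1/2 ⇒ order 1.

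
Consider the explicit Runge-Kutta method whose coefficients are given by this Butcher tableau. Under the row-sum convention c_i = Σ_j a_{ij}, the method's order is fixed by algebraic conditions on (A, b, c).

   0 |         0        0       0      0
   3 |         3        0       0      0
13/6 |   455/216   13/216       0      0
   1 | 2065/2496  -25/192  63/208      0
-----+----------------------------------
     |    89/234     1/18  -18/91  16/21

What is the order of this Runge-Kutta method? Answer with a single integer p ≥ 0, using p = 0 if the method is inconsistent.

b = (89/234, 1/18, -18/91, 16/21)
c = (0, 3, 13/6, 1)
Ac = (0, 0, 13/72, 17/64)
Σ b_i: 89/234·1 + 1/18·1 + (-18/91)·1 + 16/21·1 = 1 ✓
b·c: 1/18·3 + (-18/91)·13/6 + 16/21·1 = 1/2 ✓
b·c²: 1/18·9 + (-18/91)·169/36 + 16/21·1 = 1/3 ✓
b·Ac: (-18/91)·13/72 + 16/21·17/64 = 1/6 ✓
b·c³: 1/18·27 + (-18/91)·2197/216 + 16/21·1 = 1/4 ✓
b·(c∘Ac): (-18/91)·169/432 + 16/21·17/64 = 1/8 ✓
b·Ac²: (-18/91)·13/24 + 16/21·1/4 = 1/12 ✓
b·A²c: 16/21·7/128 = 1/24 ✓; 4 stages ⇒ order 4.

4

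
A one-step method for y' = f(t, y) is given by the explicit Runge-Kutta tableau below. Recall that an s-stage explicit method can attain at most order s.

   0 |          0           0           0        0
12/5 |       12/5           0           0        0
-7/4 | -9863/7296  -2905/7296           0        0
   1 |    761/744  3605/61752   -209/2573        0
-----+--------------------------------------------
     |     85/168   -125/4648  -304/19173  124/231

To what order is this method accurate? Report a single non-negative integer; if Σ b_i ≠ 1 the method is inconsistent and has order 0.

4

b = (85/168, -125/4648, -304/19173, 124/231)
c = (0, 12/5, -7/4, 1)
Ac = (0, 0, -581/608, 35/124)
Σ b_i: 85/168·1 + (-125/4648)·1 + (-304/19173)·1 + 124/231·1 = 1 ✓
b·c: (-125/4648)·12/5 + (-304/19173)·(-7/4) + 124/231·1 = 1/2 ✓
b·c²: (-125/4648)·144/25 + (-304/19173)·49/16 + 124/231·1 = 1/3 ✓
b·Ac: (-304/19173)·(-581/608) + 124/231·35/124 = 1/6 ✓
b·c³: (-125/4648)·1728/125 + (-304/19173)·(-343/64) + 124/231·1 = 1/4 ✓
b·(c∘Ac): (-304/19173)·4067/2432 + 124/231·35/124 = 1/8 ✓
b·Ac²: (-304/19173)·(-1743/760) + 124/231·7/80 = 1/12 ✓
b·A²c: 124/231·77/992 = 1/24 ✓; 4 stages ⇒ order 4.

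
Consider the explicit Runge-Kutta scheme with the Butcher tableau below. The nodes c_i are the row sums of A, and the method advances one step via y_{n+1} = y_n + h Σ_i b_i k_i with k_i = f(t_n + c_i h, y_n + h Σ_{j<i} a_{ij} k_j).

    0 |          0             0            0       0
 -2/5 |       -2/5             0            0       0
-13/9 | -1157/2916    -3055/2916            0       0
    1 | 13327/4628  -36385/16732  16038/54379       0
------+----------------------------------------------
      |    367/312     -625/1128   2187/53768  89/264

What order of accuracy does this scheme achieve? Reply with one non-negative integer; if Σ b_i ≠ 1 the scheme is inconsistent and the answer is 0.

4

b = (367/312, -625/1128, 2187/53768, 89/264)
c = (0, -2/5, -13/9, 1)
Ac = (0, 0, 611/1458, 79/178)
Σ b_i: 367/312·1 + (-625/1128)·1 + 2187/53768·1 + 89/264·1 = 1 ✓
b·c: (-625/1128)·(-2/5) + 2187/53768·(-13/9) + 89/264·1 = 1/2 ✓
b·c²: (-625/1128)·4/25 + 2187/53768·169/81 + 89/264·1 = 1/3 ✓
b·Ac: 2187/53768·611/1458 + 89/264·79/178 = 1/6 ✓
b·c³: (-625/1128)·(-8/125) + 2187/53768·(-2197/729) + 89/264·1 = 1/4 ✓
b·(c∘Ac): 2187/53768·(-7943/13122) + 89/264·79/178 = 1/8 ✓
b·Ac²: 2187/53768·(-611/3645) + 89/264·119/445 = 1/12 ✓
b·A²c: 89/264·11/89 = 1/24 ✓; 4 stages ⇒ order 4.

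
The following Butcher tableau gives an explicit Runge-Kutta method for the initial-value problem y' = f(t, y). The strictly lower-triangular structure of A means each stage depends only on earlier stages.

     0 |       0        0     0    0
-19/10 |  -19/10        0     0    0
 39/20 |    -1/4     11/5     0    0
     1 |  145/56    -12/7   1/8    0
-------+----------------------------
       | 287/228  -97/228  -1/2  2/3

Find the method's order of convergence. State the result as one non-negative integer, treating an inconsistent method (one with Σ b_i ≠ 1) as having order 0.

b = (287/228, -97/228, -1/2, 2/3)
c = (0, -19/10, 39/20, 1)
Ac = (0, 0, -209/50, 3921/1120)
Σ b_i: 287/228·1 + (-97/228)·1 + (-1/2)·1 + 2/3·1 = 1 ✓
b·c: (-97/228)·(-19/10) + (-1/2)·39/20 + 2/3·1 = 1/2 ✓
b·c²: (-97/228)·361/100 + (-1/2)·1521/400 + 2/3·1 = -6649/2400 ≠ 1/3 ⇒ order 2.
b·Ac: (-1/2)·(-209/50) + 2/3·3921/1120 = 12387/2800 ≠ 1/6

2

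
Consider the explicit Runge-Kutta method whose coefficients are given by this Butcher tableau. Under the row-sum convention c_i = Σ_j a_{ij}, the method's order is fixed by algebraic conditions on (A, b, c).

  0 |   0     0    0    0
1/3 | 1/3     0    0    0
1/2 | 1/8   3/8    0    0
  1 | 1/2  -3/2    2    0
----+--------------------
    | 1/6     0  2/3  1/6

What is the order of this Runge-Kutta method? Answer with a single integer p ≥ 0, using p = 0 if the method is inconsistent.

b = (1/6, 0, 2/3, 1/6)
c = (0, 1/3, 1/2, 1)
Ac = (0, 0, 1/8, 1/2)
Σ b_i: 1/6·1 + 2/3·1 + 1/6·1 = 1 ✓
b·c: 2/3·1/2 + 1/6·1 = 1/2 ✓
b·c²: 2/3·1/4 + 1/6·1 = 1/3 ✓
b·Ac: 2/3·1/8 + 1/6·1/2 = 1/6 ✓
b·c³: 2/3·1/8 + 1/6·1 = 1/4 ✓
b·(c∘Ac): 2/3·1/16 + 1/6·1/2 = 1/8 ✓
b·Ac²: 2/3·1/24 + 1/6·1/3 = 1/12 ✓
b·A²c: 1/6·1/4 = 1/24 ✓; 4 stages ⇒ order 4.

4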